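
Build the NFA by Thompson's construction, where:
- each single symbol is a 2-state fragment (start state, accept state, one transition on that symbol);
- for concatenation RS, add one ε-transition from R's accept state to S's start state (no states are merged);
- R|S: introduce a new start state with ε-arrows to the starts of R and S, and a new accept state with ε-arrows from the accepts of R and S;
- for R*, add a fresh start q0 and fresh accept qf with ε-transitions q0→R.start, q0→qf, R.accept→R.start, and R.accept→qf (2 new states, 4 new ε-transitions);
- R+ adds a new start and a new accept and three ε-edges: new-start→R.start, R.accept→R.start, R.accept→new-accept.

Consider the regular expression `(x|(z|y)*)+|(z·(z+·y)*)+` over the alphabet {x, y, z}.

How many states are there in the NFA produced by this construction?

Recursing over subexpressions:
Each of the 6 symbol leaves contributes a 2-state fragment.
  z|y — 6 states
  (z|y)* — 8 states
  x|(z|y)* — 12 states
  (x|(z|y)*)+ — 14 states
  z+ — 4 states
  z+·y — 6 states
  (z+·y)* — 8 states
  z·(z+·y)* — 10 states
  (z·(z+·y)*)+ — 12 states
  (x|(z|y)*)+|(z·(z+·y)*)+ — 28 states

28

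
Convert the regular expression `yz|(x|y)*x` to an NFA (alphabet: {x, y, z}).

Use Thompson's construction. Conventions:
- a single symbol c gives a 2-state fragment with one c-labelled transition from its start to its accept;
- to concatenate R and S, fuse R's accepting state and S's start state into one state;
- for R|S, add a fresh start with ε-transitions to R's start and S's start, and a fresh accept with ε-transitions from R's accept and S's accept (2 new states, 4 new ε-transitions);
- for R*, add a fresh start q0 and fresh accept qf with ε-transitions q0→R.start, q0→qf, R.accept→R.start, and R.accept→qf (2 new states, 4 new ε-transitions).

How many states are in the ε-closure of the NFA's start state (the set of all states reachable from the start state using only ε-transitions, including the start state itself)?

7

Let C(F) = |ε-closure(F.start)| within fragment F, and note whether F accepts ε. Symbol fragments have C = 1 and do not accept ε. Then:
  yz → same as the first factor's closure: C = 1
  x|y → C = 1 + 1 + 1 = 3 (the new accept is not ε-reachable since no branch accepts ε)
  (x|y)* → C = 1 (new start) + 3 (body) + 1 (new accept) = 5
  (x|y)*x → C = 5 + (1−1) = 5 (closure spills across the concat boundary because the left factor accepts ε)
  yz|(x|y)*x → C = 1 + 1 + 5 = 7 (the new accept is not ε-reachable since no branch accepts ε)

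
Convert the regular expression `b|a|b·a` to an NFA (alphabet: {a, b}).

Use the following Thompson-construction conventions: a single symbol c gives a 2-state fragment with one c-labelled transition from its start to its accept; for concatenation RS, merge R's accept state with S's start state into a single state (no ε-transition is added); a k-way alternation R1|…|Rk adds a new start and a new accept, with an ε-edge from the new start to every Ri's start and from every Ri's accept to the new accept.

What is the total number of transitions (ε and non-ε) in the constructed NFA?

10

Recursing over subexpressions:
Each of the 4 symbol leaves contributes 1 transition (1 symbol, 0 ε).
  b·a : 2 transitions (2 symbol, 0 ε)
  b|a|b·a : 10 transitions (4 symbol, 6 ε)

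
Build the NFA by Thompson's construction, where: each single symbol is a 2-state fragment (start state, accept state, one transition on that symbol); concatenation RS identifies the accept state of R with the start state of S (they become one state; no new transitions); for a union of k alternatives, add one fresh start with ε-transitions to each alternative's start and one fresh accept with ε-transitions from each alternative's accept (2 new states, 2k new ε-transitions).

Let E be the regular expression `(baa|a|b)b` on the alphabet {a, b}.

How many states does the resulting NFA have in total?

Per subexpression:
Each of the 6 symbol leaves contributes a 2-state fragment.
  baa → 4 states
  baa|a|b → 10 states
  (baa|a|b)b → 11 states

11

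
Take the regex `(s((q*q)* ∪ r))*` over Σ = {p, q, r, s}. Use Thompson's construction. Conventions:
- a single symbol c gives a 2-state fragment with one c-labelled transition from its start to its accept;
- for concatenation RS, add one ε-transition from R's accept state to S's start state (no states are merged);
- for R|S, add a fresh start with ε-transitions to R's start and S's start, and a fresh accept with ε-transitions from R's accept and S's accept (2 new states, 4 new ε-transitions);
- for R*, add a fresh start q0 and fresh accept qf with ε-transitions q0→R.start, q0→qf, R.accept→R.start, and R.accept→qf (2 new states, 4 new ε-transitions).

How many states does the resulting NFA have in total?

By structural recursion:
Each of the 4 symbol leaves contributes a 2-state fragment.
  q* → 4 states
  q*q → 6 states
  (q*q)* → 8 states
  (q*q)* ∪ r → 12 states
  s((q*q)* ∪ r) → 14 states
  (s((q*q)* ∪ r))* → 16 states

16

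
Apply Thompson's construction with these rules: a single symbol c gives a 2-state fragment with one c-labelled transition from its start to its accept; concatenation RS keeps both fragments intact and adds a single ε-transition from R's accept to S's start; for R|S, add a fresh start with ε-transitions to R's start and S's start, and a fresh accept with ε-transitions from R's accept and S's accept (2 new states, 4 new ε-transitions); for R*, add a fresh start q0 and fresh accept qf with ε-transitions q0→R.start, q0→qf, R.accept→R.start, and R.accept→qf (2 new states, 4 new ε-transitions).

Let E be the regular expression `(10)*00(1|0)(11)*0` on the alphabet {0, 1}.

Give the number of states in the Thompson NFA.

24

Building bottom-up:
Each of the 9 symbol leaves contributes a 2-state fragment.
  10 : 4 states
  (10)* : 6 states
  1|0 : 6 states
  11 : 4 states
  (11)* : 6 states
  (10)*00(1|0)(11)*0 : 24 states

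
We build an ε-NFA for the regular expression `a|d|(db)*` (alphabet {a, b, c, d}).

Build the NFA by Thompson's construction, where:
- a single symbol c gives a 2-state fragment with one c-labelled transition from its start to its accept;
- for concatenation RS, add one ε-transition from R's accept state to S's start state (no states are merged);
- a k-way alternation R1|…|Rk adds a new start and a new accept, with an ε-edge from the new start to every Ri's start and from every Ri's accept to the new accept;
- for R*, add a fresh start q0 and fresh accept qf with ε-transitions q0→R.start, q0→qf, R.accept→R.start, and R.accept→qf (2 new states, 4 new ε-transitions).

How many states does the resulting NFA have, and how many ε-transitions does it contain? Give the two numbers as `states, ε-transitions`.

12, 11

Building bottom-up:
Each of the 4 symbol leaves contributes 2 states and 0 ε-transitions.
  db → 4 states, 1 ε-transition
  (db)* → 6 states, 5 ε-transitions
  a|d|(db)* → 12 states, 11 ε-transitions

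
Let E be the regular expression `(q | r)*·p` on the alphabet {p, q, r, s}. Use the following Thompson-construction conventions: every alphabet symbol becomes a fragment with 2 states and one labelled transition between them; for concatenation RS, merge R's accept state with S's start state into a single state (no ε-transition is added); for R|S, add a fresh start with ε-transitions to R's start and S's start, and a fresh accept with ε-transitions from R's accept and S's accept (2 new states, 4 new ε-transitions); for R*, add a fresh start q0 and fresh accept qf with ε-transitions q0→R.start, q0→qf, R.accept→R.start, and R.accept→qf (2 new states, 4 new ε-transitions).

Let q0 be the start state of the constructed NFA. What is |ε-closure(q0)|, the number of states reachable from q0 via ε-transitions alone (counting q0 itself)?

5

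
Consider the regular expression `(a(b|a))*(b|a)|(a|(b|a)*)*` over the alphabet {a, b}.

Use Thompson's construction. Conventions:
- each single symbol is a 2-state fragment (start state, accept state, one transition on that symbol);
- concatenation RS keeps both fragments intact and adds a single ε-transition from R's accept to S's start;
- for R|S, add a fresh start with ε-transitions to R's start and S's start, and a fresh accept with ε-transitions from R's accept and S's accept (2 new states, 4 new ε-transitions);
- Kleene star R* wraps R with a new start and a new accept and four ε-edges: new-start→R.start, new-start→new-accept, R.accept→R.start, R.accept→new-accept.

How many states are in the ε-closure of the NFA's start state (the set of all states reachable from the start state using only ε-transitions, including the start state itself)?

18

Let C(F) = |ε-closure(F.start)| within fragment F, and note whether F accepts ε. Symbol fragments have C = 1 and do not accept ε. Then:
  b|a — new start ε-reaches every alternative's start; none of them accept ε, so the new accept is not reached: |ε-closure| = 1 + 1 + 1 = 3
  a(b|a) — |ε-closure| equals the left operand's closure size = 1 (its accept is not ε-reachable, so the closure stops there)
  (a(b|a))* — new start has ε-edges to the inner start and to the new accept, so |ε-closure| = 2 + 1 = 3
  b|a — |ε-closure| = 1 + 1 + 1 = 3 (the new accept is not ε-reachable since no branch accepts ε)
  (a(b|a))*(b|a) — |ε-closure| = 3 + 3 = 6 (closure spills across the concat boundary because the left factor accepts ε)
  b|a — new start ε-reaches every alternative's start; none of them accept ε, so the new accept is not reached: |ε-closure| = 1 + 1 + 1 = 3
  (b|a)* — |ε-closure| = 1 (new start) + 3 (body) + 1 (new accept) = 5
  a|(b|a)* — |ε-closure| = 1 (new start) + (1 + 5) + 1 (new accept, since some branch ε-reaches its own accept) = 8
  (a|(b|a)*)* — |ε-closure| = 1 (new start) + 8 (body) + 1 (new accept) = 10
  (a(b|a))*(b|a)|(a|(b|a)*)* — new start ε-reaches every alternative's start; at least one alternative accepts ε, so the union's new accept is reached too: |ε-closure| = 1 + 6 + 10 + 1 = 18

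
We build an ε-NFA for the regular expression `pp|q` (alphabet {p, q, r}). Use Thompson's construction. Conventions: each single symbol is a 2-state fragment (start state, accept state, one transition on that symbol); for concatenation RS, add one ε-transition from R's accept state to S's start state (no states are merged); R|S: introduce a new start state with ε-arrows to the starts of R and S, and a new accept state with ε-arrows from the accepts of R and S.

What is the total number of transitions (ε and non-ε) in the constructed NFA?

Per subexpression:
Each of the 3 symbol leaves contributes 1 transition (1 symbol, 0 ε).
  pp → 3 transitions (2 symbol, 1 ε)
  pp|q → 8 transitions (3 symbol, 5 ε)

8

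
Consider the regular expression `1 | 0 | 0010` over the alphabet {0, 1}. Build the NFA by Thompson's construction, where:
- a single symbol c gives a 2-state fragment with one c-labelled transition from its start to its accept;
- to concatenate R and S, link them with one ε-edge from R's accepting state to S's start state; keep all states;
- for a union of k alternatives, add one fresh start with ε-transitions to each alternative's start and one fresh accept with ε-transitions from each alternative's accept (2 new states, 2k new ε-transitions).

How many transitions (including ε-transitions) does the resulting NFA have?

15

Per subexpression:
Each of the 6 symbol leaves contributes 1 transition (1 symbol, 0 ε).
  0010 → 7 transitions (4 symbol, 3 ε)
  1 | 0 | 0010 → 15 transitions (6 symbol, 9 ε)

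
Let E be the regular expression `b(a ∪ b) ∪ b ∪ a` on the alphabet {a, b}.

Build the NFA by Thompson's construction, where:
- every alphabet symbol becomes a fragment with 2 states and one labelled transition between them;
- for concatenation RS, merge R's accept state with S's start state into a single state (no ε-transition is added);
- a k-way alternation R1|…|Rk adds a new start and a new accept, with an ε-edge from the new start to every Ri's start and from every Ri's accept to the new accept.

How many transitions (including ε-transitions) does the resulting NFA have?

15

Bottom-up over the parse tree:
Each of the 5 symbol leaves contributes 1 transition (1 symbol, 0 ε).
  a ∪ b : 6 transitions (2 symbol, 4 ε)
  b(a ∪ b) : 7 transitions (3 symbol, 4 ε)
  b(a ∪ b) ∪ b ∪ a : 15 transitions (5 symbol, 10 ε)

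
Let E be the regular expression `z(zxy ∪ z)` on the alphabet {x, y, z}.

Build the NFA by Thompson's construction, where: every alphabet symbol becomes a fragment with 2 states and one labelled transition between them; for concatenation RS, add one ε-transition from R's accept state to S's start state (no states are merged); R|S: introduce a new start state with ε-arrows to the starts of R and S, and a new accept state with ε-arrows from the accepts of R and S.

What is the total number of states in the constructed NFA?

12

Building bottom-up:
Each of the 5 symbol leaves contributes a 2-state fragment.
  zxy → 6 states
  zxy ∪ z → 10 states
  z(zxy ∪ z) → 12 states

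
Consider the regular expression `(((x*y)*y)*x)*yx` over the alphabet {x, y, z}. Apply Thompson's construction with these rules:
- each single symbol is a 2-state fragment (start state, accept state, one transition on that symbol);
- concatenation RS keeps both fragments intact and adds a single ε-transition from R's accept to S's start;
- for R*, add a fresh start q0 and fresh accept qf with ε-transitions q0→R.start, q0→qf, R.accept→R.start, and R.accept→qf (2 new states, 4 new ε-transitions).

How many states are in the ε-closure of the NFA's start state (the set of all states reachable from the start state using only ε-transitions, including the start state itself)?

Work bottom-up. For each fragment F, track |ε-closure(F.start)| and whether F's accept lies in that closure (i.e. whether F accepts ε). A single-symbol fragment has closure size 1 and does not accept ε.
  x* : new start has ε-edges to the inner start and to the new accept, so C = 2 + 1 = 3
  x*y : the left operand accepts ε, so the closure extends into the next operand (via the concat ε-link); C = 3 + 1 = 4
  (x*y)* : C = 1 (new start) + 4 (body) + 1 (new accept) = 6
  (x*y)*y : C = 6 + 1 = 7 (closure spills across the concat boundary because the left factor accepts ε)
  ((x*y)*y)* : C = 1 (new start) + 7 (body) + 1 (new accept) = 9
  ((x*y)*y)*x : the left operand accepts ε, so the closure extends into the next operand (via the concat ε-link); C = 9 + 1 = 10
  (((x*y)*y)*x)* : C = 1 (new start) + 10 (body) + 1 (new accept) = 12
  (((x*y)*y)*x)*yx : C = 12 + 1 = 13 (closure spills across the concat boundary because the left factor accepts ε)

13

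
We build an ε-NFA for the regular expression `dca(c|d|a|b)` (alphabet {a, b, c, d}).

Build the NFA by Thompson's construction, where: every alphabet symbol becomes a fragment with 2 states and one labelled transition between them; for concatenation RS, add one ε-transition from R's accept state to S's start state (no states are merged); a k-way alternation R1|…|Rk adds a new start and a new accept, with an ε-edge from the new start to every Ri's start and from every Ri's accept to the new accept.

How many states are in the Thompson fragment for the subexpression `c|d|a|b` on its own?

10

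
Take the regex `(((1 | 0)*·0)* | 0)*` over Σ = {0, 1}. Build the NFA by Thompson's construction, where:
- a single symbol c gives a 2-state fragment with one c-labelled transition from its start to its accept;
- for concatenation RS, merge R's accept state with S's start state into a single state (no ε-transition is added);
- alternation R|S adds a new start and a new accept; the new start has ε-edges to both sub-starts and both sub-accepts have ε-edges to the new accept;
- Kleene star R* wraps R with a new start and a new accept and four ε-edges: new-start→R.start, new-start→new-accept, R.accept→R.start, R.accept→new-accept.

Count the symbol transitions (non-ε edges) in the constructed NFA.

4

By structural recursion:
Each of the 4 symbol leaves contributes exactly 1 symbol transition.
  1 | 0 : 2 symbol transitions
  (1 | 0)* : 2 symbol transitions
  (1 | 0)*·0 : 3 symbol transitions
  ((1 | 0)*·0)* : 3 symbol transitions
  ((1 | 0)*·0)* | 0 : 4 symbol transitions
  (((1 | 0)*·0)* | 0)* : 4 symbol transitions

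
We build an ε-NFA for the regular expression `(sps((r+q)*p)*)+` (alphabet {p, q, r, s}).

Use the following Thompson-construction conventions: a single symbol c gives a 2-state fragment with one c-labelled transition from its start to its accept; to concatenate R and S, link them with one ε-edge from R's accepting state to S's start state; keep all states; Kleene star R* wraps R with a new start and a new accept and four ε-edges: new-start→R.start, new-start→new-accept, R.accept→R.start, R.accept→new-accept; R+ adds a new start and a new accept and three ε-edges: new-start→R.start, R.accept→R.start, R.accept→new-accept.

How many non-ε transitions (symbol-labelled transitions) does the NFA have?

6

Per subexpression:
Each of the 6 symbol leaves contributes exactly 1 symbol transition.
  r+ — 1 symbol transition
  r+q — 2 symbol transitions
  (r+q)* — 2 symbol transitions
  (r+q)*p — 3 symbol transitions
  ((r+q)*p)* — 3 symbol transitions
  sps((r+q)*p)* — 6 symbol transitions
  (sps((r+q)*p)*)+ — 6 symbol transitions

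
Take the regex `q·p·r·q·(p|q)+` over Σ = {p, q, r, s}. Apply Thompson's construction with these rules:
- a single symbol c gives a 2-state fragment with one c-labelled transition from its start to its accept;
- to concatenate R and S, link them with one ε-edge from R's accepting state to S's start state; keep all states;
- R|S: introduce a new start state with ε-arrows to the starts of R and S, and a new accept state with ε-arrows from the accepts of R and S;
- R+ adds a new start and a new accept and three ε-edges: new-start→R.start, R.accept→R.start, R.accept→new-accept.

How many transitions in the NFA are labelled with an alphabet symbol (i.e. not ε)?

Bottom-up over the parse tree:
Each of the 6 symbol leaves contributes exactly 1 symbol transition.
  p|q — 2 symbol transitions
  (p|q)+ — 2 symbol transitions
  q·p·r·q·(p|q)+ — 6 symbol transitions

6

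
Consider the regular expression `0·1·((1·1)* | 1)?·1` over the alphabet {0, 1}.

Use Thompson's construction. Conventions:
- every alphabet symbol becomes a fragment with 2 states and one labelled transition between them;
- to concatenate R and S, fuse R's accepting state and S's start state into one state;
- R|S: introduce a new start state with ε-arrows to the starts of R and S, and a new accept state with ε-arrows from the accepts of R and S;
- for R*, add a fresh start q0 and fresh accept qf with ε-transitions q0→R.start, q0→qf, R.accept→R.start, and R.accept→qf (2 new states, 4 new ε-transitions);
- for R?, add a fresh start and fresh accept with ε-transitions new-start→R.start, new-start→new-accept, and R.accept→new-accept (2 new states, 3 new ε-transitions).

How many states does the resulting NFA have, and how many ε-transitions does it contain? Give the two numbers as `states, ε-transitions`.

Building bottom-up:
Each of the 6 symbol leaves contributes 2 states and 0 ε-transitions.
  1·1 = 3 states, 0 ε-transitions
  (1·1)* = 5 states, 4 ε-transitions
  (1·1)* | 1 = 9 states, 8 ε-transitions
  ((1·1)* | 1)? = 11 states, 11 ε-transitions
  0·1·((1·1)* | 1)?·1 = 14 states, 11 ε-transitions

14, 11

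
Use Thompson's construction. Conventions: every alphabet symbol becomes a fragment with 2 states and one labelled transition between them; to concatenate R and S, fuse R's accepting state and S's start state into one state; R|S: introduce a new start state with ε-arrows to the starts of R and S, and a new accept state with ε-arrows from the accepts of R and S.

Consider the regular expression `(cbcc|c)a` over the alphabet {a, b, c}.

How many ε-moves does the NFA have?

4

Bottom-up over the parse tree:
Each of the 6 symbol leaves contributes 0 ε-transitions.
  cbcc : 0 ε-transitions
  cbcc|c : 4 ε-transitions
  (cbcc|c)a : 4 ε-transitions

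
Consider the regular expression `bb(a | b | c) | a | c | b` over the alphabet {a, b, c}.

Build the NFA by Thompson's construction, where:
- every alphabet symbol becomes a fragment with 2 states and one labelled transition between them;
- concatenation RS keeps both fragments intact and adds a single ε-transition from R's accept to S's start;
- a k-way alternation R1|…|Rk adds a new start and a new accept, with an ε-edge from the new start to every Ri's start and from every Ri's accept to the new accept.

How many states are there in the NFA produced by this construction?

Bottom-up over the parse tree:
Each of the 8 symbol leaves contributes a 2-state fragment.
  a | b | c — 8 states
  bb(a | b | c) — 12 states
  bb(a | b | c) | a | c | b — 20 states

20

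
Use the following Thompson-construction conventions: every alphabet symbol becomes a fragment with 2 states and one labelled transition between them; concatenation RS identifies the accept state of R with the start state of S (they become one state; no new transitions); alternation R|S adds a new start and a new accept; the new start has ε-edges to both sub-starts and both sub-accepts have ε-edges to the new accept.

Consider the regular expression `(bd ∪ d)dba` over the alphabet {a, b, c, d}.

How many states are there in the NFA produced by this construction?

Recursing over subexpressions:
Each of the 6 symbol leaves contributes a 2-state fragment.
  bd = 3 states
  bd ∪ d = 7 states
  (bd ∪ d)dba = 10 states

10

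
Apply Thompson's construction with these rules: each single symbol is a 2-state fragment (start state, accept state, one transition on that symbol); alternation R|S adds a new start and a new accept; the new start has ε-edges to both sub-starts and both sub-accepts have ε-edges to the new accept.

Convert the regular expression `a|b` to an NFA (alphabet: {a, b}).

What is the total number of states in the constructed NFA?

6

Recursing over subexpressions:
Each of the 2 symbol leaves contributes a 2-state fragment.
  a|b — 6 states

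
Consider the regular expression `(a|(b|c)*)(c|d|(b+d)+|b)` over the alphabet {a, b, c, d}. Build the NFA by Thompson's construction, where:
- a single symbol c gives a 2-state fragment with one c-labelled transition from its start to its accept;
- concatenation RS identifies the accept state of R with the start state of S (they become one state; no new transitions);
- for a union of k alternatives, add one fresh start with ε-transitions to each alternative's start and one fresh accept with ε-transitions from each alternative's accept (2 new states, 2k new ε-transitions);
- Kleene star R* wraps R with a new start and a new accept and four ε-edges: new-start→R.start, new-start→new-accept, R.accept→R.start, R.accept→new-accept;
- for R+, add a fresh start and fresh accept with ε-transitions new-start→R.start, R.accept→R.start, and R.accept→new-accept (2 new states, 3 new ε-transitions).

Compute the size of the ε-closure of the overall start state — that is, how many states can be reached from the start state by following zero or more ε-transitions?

Let C(F) = |ε-closure(F.start)| within fragment F, and note whether F accepts ε. Symbol fragments have C = 1 and do not accept ε. Then:
  b|c → |ε-closure| = 1 + 1 + 1 = 3 (the new accept is not ε-reachable since no branch accepts ε)
  (b|c)* → |ε-closure| = 1 (new start) + 3 (body) + 1 (new accept) = 5
  a|(b|c)* → |ε-closure| = 1 (new start) + (1 + 5) + 1 (new accept, since some branch ε-reaches its own accept) = 8
  b+ → new start ε-reaches only the body's start; the new accept needs a symbol first: |ε-closure| = 1 + 1 = 2
  b+d → |ε-closure| equals the left operand's closure size = 2 (its accept is not ε-reachable, so the closure stops there)
  (b+d)+ → new start ε-reaches only the body's start; the new accept needs a symbol first: |ε-closure| = 1 + 2 = 3
  c|d|(b+d)+|b → |ε-closure| = 1 + 1 + 1 + 3 + 1 = 7 (the new accept is not ε-reachable since no branch accepts ε)
  (a|(b|c)*)(c|d|(b+d)+|b) → |ε-closure| = 8 + (7−1) = 14 (closure spills across the concat boundary because the left factor accepts ε)

14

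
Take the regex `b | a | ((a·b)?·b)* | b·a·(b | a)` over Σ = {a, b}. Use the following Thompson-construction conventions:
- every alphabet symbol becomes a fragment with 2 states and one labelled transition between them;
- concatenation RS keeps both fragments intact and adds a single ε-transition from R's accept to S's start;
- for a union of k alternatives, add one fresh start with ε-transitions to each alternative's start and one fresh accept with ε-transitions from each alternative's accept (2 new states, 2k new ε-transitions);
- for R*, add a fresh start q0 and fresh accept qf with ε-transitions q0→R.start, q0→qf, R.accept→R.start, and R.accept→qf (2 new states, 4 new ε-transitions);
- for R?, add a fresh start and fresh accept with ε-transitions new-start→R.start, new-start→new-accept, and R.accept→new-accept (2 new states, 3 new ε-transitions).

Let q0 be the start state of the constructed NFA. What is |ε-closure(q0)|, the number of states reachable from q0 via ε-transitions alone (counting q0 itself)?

11

Work bottom-up. For each fragment F, track |ε-closure(F.start)| and whether F's accept lies in that closure (i.e. whether F accepts ε). A single-symbol fragment has closure size 1 and does not accept ε.
  a·b → same as the first factor's closure: |ε-closure| = 1
  (a·b)? → |ε-closure| = 1 (new start) + 1 (body) + 1 (new accept, via ε) = 3
  (a·b)?·b → |ε-closure| = 3 + 1 = 4 (closure spills across the concat boundary because the left factor accepts ε)
  ((a·b)?·b)* → the star's fresh start ε-reaches both the body's start and the fresh accept: |ε-closure| = 2 + 4 = 6
  b | a → |ε-closure| = 1 + 1 + 1 = 3 (the new accept is not ε-reachable since no branch accepts ε)
  b·a·(b | a) → |ε-closure| equals the left operand's closure size = 1 (its accept is not ε-reachable, so the closure stops there)
  b | a | ((a·b)?·b)* | b·a·(b | a) → new start ε-reaches every alternative's start; at least one alternative accepts ε, so the union's new accept is reached too: |ε-closure| = 1 + 1 + 1 + 6 + 1 + 1 = 11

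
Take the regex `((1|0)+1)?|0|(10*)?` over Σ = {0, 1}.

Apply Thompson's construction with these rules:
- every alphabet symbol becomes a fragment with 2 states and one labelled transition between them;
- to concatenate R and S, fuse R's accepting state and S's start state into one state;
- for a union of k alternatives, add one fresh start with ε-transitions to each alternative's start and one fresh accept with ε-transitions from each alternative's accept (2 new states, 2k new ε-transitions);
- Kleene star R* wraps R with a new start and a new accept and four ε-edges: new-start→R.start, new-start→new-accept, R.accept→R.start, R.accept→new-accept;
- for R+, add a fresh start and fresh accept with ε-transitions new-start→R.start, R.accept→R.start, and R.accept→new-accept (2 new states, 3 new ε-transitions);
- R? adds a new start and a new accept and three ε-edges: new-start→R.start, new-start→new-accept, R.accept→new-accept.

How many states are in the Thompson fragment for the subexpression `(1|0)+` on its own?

Fragment for `(1|0)+`:
Each of the 2 symbol leaves contributes a 2-state fragment.
  1|0 = 6 states
  (1|0)+ = 8 states

8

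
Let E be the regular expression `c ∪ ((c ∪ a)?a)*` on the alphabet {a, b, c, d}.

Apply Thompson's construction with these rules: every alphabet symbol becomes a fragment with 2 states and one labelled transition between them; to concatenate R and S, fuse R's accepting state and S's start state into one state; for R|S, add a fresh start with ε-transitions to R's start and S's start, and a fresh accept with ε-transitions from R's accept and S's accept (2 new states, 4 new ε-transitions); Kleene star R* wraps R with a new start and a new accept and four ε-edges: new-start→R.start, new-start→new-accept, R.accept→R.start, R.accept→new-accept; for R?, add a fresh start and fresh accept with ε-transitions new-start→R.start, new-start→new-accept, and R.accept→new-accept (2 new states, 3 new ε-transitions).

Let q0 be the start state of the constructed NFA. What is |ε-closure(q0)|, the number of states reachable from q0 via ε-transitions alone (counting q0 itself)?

Let C(F) = |ε-closure(F.start)| within fragment F, and note whether F accepts ε. Symbol fragments have C = 1 and do not accept ε. Then:
  c ∪ a — C = 1 + 1 + 1 = 3 (the new accept is not ε-reachable since no branch accepts ε)
  (c ∪ a)? — C = 1 (new start) + 3 (body) + 1 (new accept, via ε) = 5
  (c ∪ a)?a — C = 5 + (1−1) = 5 (closure spills across the concat boundary because the left factor accepts ε)
  ((c ∪ a)?a)* — the star's fresh start ε-reaches both the body's start and the fresh accept: C = 2 + 5 = 7
  c ∪ ((c ∪ a)?a)* — C = 1 (new start) + (1 + 7) + 1 (new accept, since some branch ε-reaches its own accept) = 10

10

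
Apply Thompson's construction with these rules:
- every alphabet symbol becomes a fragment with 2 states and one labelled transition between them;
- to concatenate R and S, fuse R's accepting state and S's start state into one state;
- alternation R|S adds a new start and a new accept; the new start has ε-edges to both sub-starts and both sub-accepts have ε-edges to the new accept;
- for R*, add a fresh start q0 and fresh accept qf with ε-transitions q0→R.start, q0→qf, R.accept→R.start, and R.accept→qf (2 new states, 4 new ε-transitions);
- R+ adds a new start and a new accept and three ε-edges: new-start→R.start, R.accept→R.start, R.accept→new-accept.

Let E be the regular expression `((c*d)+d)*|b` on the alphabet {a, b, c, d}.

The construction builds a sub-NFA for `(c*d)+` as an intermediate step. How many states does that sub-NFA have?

Fragment for `(c*d)+`:
Each of the 2 symbol leaves contributes a 2-state fragment.
  c* → 4 states
  c*d → 5 states
  (c*d)+ → 7 states

7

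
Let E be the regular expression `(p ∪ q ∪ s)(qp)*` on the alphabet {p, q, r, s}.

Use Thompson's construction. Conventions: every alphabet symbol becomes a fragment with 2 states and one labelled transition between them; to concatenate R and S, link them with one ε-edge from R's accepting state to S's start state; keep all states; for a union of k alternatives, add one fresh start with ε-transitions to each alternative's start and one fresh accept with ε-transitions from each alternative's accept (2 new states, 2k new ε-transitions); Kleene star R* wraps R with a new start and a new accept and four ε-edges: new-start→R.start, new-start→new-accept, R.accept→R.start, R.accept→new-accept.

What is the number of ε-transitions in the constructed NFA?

12

Per subexpression:
Each of the 5 symbol leaves contributes 0 ε-transitions.
  p ∪ q ∪ s — 6 ε-transitions
  qp — 1 ε-transition
  (qp)* — 5 ε-transitions
  (p ∪ q ∪ s)(qp)* — 12 ε-transitions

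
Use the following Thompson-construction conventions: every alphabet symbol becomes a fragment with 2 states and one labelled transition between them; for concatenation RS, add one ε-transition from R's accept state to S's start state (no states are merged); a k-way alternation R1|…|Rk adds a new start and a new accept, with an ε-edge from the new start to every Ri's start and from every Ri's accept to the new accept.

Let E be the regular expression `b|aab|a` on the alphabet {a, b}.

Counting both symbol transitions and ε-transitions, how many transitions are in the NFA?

13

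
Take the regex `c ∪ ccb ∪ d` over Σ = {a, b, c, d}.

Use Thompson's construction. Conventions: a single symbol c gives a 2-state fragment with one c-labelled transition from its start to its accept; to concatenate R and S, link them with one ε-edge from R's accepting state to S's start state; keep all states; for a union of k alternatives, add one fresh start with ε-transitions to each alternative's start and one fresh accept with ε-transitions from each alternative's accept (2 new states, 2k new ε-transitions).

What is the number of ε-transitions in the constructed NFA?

8

Building bottom-up:
Each of the 5 symbol leaves contributes 0 ε-transitions.
  ccb — 2 ε-transitions
  c ∪ ccb ∪ d — 8 ε-transitions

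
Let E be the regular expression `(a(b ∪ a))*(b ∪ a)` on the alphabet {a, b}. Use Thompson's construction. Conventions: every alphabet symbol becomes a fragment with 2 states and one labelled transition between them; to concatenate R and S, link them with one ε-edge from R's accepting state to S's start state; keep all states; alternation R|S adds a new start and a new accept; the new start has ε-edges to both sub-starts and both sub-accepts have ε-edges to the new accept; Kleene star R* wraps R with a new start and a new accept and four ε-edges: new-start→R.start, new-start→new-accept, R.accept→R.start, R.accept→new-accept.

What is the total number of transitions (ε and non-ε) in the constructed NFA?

Per subexpression:
Each of the 5 symbol leaves contributes 1 transition (1 symbol, 0 ε).
  b ∪ a = 6 transitions (2 symbol, 4 ε)
  a(b ∪ a) = 8 transitions (3 symbol, 5 ε)
  (a(b ∪ a))* = 12 transitions (3 symbol, 9 ε)
  b ∪ a = 6 transitions (2 symbol, 4 ε)
  (a(b ∪ a))*(b ∪ a) = 19 transitions (5 symbol, 14 ε)

19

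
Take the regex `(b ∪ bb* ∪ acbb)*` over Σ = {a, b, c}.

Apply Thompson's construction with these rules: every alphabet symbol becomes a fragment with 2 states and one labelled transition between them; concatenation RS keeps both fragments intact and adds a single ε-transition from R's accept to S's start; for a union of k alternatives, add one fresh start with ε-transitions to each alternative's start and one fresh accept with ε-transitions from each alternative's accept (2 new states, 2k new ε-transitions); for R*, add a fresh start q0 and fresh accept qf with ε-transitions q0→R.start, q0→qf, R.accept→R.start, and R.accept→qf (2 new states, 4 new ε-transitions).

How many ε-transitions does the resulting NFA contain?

18

By structural recursion:
Each of the 7 symbol leaves contributes 0 ε-transitions.
  b* = 4 ε-transitions
  bb* = 5 ε-transitions
  acbb = 3 ε-transitions
  b ∪ bb* ∪ acbb = 14 ε-transitions
  (b ∪ bb* ∪ acbb)* = 18 ε-transitions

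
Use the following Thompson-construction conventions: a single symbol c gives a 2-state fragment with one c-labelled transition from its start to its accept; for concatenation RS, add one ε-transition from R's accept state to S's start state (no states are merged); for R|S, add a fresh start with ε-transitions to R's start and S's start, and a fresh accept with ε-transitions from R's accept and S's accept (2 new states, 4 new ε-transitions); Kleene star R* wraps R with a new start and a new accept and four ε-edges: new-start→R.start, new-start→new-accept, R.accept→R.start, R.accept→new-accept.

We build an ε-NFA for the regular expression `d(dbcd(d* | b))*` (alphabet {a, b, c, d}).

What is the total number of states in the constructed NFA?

20

Building bottom-up:
Each of the 7 symbol leaves contributes a 2-state fragment.
  d* — 4 states
  d* | b — 8 states
  dbcd(d* | b) — 16 states
  (dbcd(d* | b))* — 18 states
  d(dbcd(d* | b))* — 20 states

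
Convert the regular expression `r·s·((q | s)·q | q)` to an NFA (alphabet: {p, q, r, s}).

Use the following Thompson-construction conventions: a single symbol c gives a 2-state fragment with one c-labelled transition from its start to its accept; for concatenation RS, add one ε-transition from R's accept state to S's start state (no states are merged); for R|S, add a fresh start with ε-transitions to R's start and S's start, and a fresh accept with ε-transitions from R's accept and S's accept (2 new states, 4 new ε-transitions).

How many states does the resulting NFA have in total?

Bottom-up over the parse tree:
Each of the 6 symbol leaves contributes a 2-state fragment.
  q | s — 6 states
  (q | s)·q — 8 states
  (q | s)·q | q — 12 states
  r·s·((q | s)·q | q) — 16 states

16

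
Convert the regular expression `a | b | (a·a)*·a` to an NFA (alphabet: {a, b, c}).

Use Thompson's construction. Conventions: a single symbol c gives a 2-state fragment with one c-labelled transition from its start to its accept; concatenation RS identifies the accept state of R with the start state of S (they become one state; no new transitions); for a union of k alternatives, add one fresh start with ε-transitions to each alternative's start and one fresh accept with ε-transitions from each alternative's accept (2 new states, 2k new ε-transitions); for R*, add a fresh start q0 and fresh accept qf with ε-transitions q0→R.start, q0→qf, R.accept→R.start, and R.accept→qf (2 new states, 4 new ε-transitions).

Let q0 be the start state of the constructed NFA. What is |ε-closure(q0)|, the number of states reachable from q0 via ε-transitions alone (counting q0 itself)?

6

Compute the ε-closure size of each fragment's start state recursively; a symbol fragment's start has no outgoing ε-edge, so its closure is just itself (size 1).
  a·a → |closure| equals the left operand's closure size = 1 (its accept is not ε-reachable, so the closure stops there)
  (a·a)* → new start has ε-edges to the inner start and to the new accept, so |closure| = 2 + 1 = 3
  (a·a)*·a → |closure| = 3 + (1−1) = 3 (closure spills across the concat boundary because the left factor accepts ε)
  a | b | (a·a)*·a → new start ε-reaches every alternative's start; none of them accept ε, so the new accept is not reached: |closure| = 1 + 1 + 1 + 3 = 6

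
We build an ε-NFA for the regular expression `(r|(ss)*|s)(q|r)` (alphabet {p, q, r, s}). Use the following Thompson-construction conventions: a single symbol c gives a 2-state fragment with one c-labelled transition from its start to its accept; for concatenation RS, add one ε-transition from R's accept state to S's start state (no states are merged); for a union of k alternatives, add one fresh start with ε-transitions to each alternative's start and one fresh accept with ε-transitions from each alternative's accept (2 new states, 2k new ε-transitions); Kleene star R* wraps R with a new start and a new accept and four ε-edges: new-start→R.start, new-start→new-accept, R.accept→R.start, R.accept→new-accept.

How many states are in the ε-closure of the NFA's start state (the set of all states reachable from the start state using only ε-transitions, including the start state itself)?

Compute the ε-closure size of each fragment's start state recursively; a symbol fragment's start has no outgoing ε-edge, so its closure is just itself (size 1).
  ss → same as the first factor's closure: |ε-closure| = 1
  (ss)* → new start has ε-edges to the inner start and to the new accept, so |ε-closure| = 2 + 1 = 3
  r|(ss)*|s → |ε-closure| = 1 (new start) + (1 + 3 + 1) + 1 (new accept, since some branch ε-reaches its own accept) = 7
  q|r → new start ε-reaches every alternative's start; none of them accept ε, so the new accept is not reached: |ε-closure| = 1 + 1 + 1 = 3
  (r|(ss)*|s)(q|r) → the left operand accepts ε, so the closure extends into the next operand (via the concat ε-link); |ε-closure| = 7 + 3 = 10

10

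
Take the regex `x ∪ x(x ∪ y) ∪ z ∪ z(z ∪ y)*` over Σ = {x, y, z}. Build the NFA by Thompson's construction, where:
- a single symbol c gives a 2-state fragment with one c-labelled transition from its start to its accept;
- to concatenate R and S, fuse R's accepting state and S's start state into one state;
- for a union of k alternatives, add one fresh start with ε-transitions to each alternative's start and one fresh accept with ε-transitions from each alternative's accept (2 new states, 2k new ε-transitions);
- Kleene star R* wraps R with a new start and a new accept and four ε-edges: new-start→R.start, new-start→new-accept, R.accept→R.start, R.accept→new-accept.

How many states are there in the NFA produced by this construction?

Building bottom-up:
Each of the 8 symbol leaves contributes a 2-state fragment.
  x ∪ y : 6 states
  x(x ∪ y) : 7 states
  z ∪ y : 6 states
  (z ∪ y)* : 8 states
  z(z ∪ y)* : 9 states
  x ∪ x(x ∪ y) ∪ z ∪ z(z ∪ y)* : 22 states

22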